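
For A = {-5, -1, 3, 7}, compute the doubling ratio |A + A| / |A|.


|A| = 4.
Compute A + A by enumerating all 16 pairs.
A + A = {-10, -6, -2, 2, 6, 10, 14}, so |A + A| = 7.
K = |A + A| / |A| = 7/4 (already in lowest terms) ≈ 1.7500.
Reference: AP of size 4 gives K = 7/4 ≈ 1.7500; a fully generic set of size 4 gives K ≈ 2.5000.

|A| = 4, |A + A| = 7, K = 7/4.


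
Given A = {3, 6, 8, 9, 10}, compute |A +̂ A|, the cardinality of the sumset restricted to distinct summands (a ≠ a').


Restricted sumset: A +̂ A = {a + a' : a ∈ A, a' ∈ A, a ≠ a'}.
Equivalently, take A + A and drop any sum 2a that is achievable ONLY as a + a for a ∈ A (i.e. sums representable only with equal summands).
Enumerate pairs (a, a') with a < a' (symmetric, so each unordered pair gives one sum; this covers all a ≠ a'):
  3 + 6 = 9
  3 + 8 = 11
  3 + 9 = 12
  3 + 10 = 13
  6 + 8 = 14
  6 + 9 = 15
  6 + 10 = 16
  8 + 9 = 17
  8 + 10 = 18
  9 + 10 = 19
Collected distinct sums: {9, 11, 12, 13, 14, 15, 16, 17, 18, 19}
|A +̂ A| = 10
(Reference bound: |A +̂ A| ≥ 2|A| - 3 for |A| ≥ 2, with |A| = 5 giving ≥ 7.)

|A +̂ A| = 10


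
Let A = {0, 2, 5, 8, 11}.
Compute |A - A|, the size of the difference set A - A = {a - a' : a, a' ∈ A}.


A - A = {a - a' : a, a' ∈ A}; |A| = 5.
Bounds: 2|A|-1 ≤ |A - A| ≤ |A|² - |A| + 1, i.e. 9 ≤ |A - A| ≤ 21.
Note: 0 ∈ A - A always (from a - a). The set is symmetric: if d ∈ A - A then -d ∈ A - A.
Enumerate nonzero differences d = a - a' with a > a' (then include -d):
Positive differences: {2, 3, 5, 6, 8, 9, 11}
Full difference set: {0} ∪ (positive diffs) ∪ (negative diffs).
|A - A| = 1 + 2·7 = 15 (matches direct enumeration: 15).

|A - A| = 15


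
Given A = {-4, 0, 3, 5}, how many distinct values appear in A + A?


A + A = {a + a' : a, a' ∈ A}; |A| = 4.
General bounds: 2|A| - 1 ≤ |A + A| ≤ |A|(|A|+1)/2, i.e. 7 ≤ |A + A| ≤ 10.
Lower bound 2|A|-1 is attained iff A is an arithmetic progression.
Enumerate sums a + a' for a ≤ a' (symmetric, so this suffices):
a = -4: -4+-4=-8, -4+0=-4, -4+3=-1, -4+5=1
a = 0: 0+0=0, 0+3=3, 0+5=5
a = 3: 3+3=6, 3+5=8
a = 5: 5+5=10
Distinct sums: {-8, -4, -1, 0, 1, 3, 5, 6, 8, 10}
|A + A| = 10

|A + A| = 10


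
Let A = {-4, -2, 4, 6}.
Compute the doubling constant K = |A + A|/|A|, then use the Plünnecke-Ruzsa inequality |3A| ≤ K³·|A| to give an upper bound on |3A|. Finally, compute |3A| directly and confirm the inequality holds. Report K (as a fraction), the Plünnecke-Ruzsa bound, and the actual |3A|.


|A| = 4.
Step 1: Compute A + A by enumerating all 16 pairs.
A + A = {-8, -6, -4, 0, 2, 4, 8, 10, 12}, so |A + A| = 9.
Step 2: Doubling constant K = |A + A|/|A| = 9/4 = 9/4 ≈ 2.2500.
Step 3: Plünnecke-Ruzsa gives |3A| ≤ K³·|A| = (2.2500)³ · 4 ≈ 45.5625.
Step 4: Compute 3A = A + A + A directly by enumerating all triples (a,b,c) ∈ A³; |3A| = 16.
Step 5: Check 16 ≤ 45.5625? Yes ✓.

K = 9/4, Plünnecke-Ruzsa bound K³|A| ≈ 45.5625, |3A| = 16, inequality holds.


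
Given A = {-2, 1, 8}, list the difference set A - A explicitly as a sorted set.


A - A = {a - a' : a, a' ∈ A}.
Compute a - a' for each ordered pair (a, a'):
a = -2: -2--2=0, -2-1=-3, -2-8=-10
a = 1: 1--2=3, 1-1=0, 1-8=-7
a = 8: 8--2=10, 8-1=7, 8-8=0
Collecting distinct values (and noting 0 appears from a-a):
A - A = {-10, -7, -3, 0, 3, 7, 10}
|A - A| = 7

A - A = {-10, -7, -3, 0, 3, 7, 10}


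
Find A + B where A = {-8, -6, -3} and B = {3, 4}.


A + B = {a + b : a ∈ A, b ∈ B}.
Enumerate all |A|·|B| = 3·2 = 6 pairs (a, b) and collect distinct sums.
a = -8: -8+3=-5, -8+4=-4
a = -6: -6+3=-3, -6+4=-2
a = -3: -3+3=0, -3+4=1
Collecting distinct sums: A + B = {-5, -4, -3, -2, 0, 1}
|A + B| = 6

A + B = {-5, -4, -3, -2, 0, 1}


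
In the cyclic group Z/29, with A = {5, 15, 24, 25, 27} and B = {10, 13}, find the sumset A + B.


Work in Z/29Z: reduce every sum a + b modulo 29.
Enumerate all 10 pairs:
a = 5: 5+10=15, 5+13=18
a = 15: 15+10=25, 15+13=28
a = 24: 24+10=5, 24+13=8
a = 25: 25+10=6, 25+13=9
a = 27: 27+10=8, 27+13=11
Distinct residues collected: {5, 6, 8, 9, 11, 15, 18, 25, 28}
|A + B| = 9 (out of 29 total residues).

A + B = {5, 6, 8, 9, 11, 15, 18, 25, 28}


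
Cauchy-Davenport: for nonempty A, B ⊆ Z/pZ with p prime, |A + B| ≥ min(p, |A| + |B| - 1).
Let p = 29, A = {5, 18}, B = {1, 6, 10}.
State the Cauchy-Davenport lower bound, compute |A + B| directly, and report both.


Cauchy-Davenport: |A + B| ≥ min(p, |A| + |B| - 1) for A, B nonempty in Z/pZ.
|A| = 2, |B| = 3, p = 29.
CD lower bound = min(29, 2 + 3 - 1) = min(29, 4) = 4.
Compute A + B mod 29 directly:
a = 5: 5+1=6, 5+6=11, 5+10=15
a = 18: 18+1=19, 18+6=24, 18+10=28
A + B = {6, 11, 15, 19, 24, 28}, so |A + B| = 6.
Verify: 6 ≥ 4? Yes ✓.

CD lower bound = 4, actual |A + B| = 6.


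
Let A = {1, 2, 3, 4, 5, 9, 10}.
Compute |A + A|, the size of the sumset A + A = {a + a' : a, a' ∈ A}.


A + A = {a + a' : a, a' ∈ A}; |A| = 7.
General bounds: 2|A| - 1 ≤ |A + A| ≤ |A|(|A|+1)/2, i.e. 13 ≤ |A + A| ≤ 28.
Lower bound 2|A|-1 is attained iff A is an arithmetic progression.
Enumerate sums a + a' for a ≤ a' (symmetric, so this suffices):
a = 1: 1+1=2, 1+2=3, 1+3=4, 1+4=5, 1+5=6, 1+9=10, 1+10=11
a = 2: 2+2=4, 2+3=5, 2+4=6, 2+5=7, 2+9=11, 2+10=12
a = 3: 3+3=6, 3+4=7, 3+5=8, 3+9=12, 3+10=13
a = 4: 4+4=8, 4+5=9, 4+9=13, 4+10=14
a = 5: 5+5=10, 5+9=14, 5+10=15
a = 9: 9+9=18, 9+10=19
a = 10: 10+10=20
Distinct sums: {2, 3, 4, 5, 6, 7, 8, 9, 10, 11, 12, 13, 14, 15, 18, 19, 20}
|A + A| = 17

|A + A| = 17


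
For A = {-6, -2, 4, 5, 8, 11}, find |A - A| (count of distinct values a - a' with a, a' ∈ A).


A - A = {a - a' : a, a' ∈ A}; |A| = 6.
Bounds: 2|A|-1 ≤ |A - A| ≤ |A|² - |A| + 1, i.e. 11 ≤ |A - A| ≤ 31.
Note: 0 ∈ A - A always (from a - a). The set is symmetric: if d ∈ A - A then -d ∈ A - A.
Enumerate nonzero differences d = a - a' with a > a' (then include -d):
Positive differences: {1, 3, 4, 6, 7, 10, 11, 13, 14, 17}
Full difference set: {0} ∪ (positive diffs) ∪ (negative diffs).
|A - A| = 1 + 2·10 = 21 (matches direct enumeration: 21).

|A - A| = 21


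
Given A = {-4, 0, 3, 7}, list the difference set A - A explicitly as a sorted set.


A - A = {a - a' : a, a' ∈ A}.
Compute a - a' for each ordered pair (a, a'):
a = -4: -4--4=0, -4-0=-4, -4-3=-7, -4-7=-11
a = 0: 0--4=4, 0-0=0, 0-3=-3, 0-7=-7
a = 3: 3--4=7, 3-0=3, 3-3=0, 3-7=-4
a = 7: 7--4=11, 7-0=7, 7-3=4, 7-7=0
Collecting distinct values (and noting 0 appears from a-a):
A - A = {-11, -7, -4, -3, 0, 3, 4, 7, 11}
|A - A| = 9

A - A = {-11, -7, -4, -3, 0, 3, 4, 7, 11}


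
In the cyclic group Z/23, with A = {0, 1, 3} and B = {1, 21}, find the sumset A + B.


Work in Z/23Z: reduce every sum a + b modulo 23.
Enumerate all 6 pairs:
a = 0: 0+1=1, 0+21=21
a = 1: 1+1=2, 1+21=22
a = 3: 3+1=4, 3+21=1
Distinct residues collected: {1, 2, 4, 21, 22}
|A + B| = 5 (out of 23 total residues).

A + B = {1, 2, 4, 21, 22}


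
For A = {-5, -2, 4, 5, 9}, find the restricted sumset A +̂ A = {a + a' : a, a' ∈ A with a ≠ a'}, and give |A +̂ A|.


Restricted sumset: A +̂ A = {a + a' : a ∈ A, a' ∈ A, a ≠ a'}.
Equivalently, take A + A and drop any sum 2a that is achievable ONLY as a + a for a ∈ A (i.e. sums representable only with equal summands).
Enumerate pairs (a, a') with a < a' (symmetric, so each unordered pair gives one sum; this covers all a ≠ a'):
  -5 + -2 = -7
  -5 + 4 = -1
  -5 + 5 = 0
  -5 + 9 = 4
  -2 + 4 = 2
  -2 + 5 = 3
  -2 + 9 = 7
  4 + 5 = 9
  4 + 9 = 13
  5 + 9 = 14
Collected distinct sums: {-7, -1, 0, 2, 3, 4, 7, 9, 13, 14}
|A +̂ A| = 10
(Reference bound: |A +̂ A| ≥ 2|A| - 3 for |A| ≥ 2, with |A| = 5 giving ≥ 7.)

|A +̂ A| = 10


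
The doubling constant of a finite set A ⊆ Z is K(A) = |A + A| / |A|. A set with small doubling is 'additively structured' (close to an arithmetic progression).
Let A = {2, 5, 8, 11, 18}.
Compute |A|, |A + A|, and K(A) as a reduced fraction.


|A| = 5.
Compute A + A by enumerating all 25 pairs.
A + A = {4, 7, 10, 13, 16, 19, 20, 22, 23, 26, 29, 36}, so |A + A| = 12.
K = |A + A| / |A| = 12/5 (already in lowest terms) ≈ 2.4000.
Reference: AP of size 5 gives K = 9/5 ≈ 1.8000; a fully generic set of size 5 gives K ≈ 3.0000.

|A| = 5, |A + A| = 12, K = 12/5.


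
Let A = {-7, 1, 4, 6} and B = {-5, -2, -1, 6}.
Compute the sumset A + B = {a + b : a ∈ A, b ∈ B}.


A + B = {a + b : a ∈ A, b ∈ B}.
Enumerate all |A|·|B| = 4·4 = 16 pairs (a, b) and collect distinct sums.
a = -7: -7+-5=-12, -7+-2=-9, -7+-1=-8, -7+6=-1
a = 1: 1+-5=-4, 1+-2=-1, 1+-1=0, 1+6=7
a = 4: 4+-5=-1, 4+-2=2, 4+-1=3, 4+6=10
a = 6: 6+-5=1, 6+-2=4, 6+-1=5, 6+6=12
Collecting distinct sums: A + B = {-12, -9, -8, -4, -1, 0, 1, 2, 3, 4, 5, 7, 10, 12}
|A + B| = 14

A + B = {-12, -9, -8, -4, -1, 0, 1, 2, 3, 4, 5, 7, 10, 12}


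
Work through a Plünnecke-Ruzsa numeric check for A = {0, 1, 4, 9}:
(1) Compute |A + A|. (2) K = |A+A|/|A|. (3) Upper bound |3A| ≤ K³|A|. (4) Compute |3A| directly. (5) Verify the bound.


|A| = 4.
Step 1: Compute A + A by enumerating all 16 pairs.
A + A = {0, 1, 2, 4, 5, 8, 9, 10, 13, 18}, so |A + A| = 10.
Step 2: Doubling constant K = |A + A|/|A| = 10/4 = 10/4 ≈ 2.5000.
Step 3: Plünnecke-Ruzsa gives |3A| ≤ K³·|A| = (2.5000)³ · 4 ≈ 62.5000.
Step 4: Compute 3A = A + A + A directly by enumerating all triples (a,b,c) ∈ A³; |3A| = 19.
Step 5: Check 19 ≤ 62.5000? Yes ✓.

K = 10/4, Plünnecke-Ruzsa bound K³|A| ≈ 62.5000, |3A| = 19, inequality holds.


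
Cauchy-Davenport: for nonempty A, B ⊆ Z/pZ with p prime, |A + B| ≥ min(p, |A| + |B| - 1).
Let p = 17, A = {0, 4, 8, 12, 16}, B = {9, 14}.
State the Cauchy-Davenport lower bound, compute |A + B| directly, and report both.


Cauchy-Davenport: |A + B| ≥ min(p, |A| + |B| - 1) for A, B nonempty in Z/pZ.
|A| = 5, |B| = 2, p = 17.
CD lower bound = min(17, 5 + 2 - 1) = min(17, 6) = 6.
Compute A + B mod 17 directly:
a = 0: 0+9=9, 0+14=14
a = 4: 4+9=13, 4+14=1
a = 8: 8+9=0, 8+14=5
a = 12: 12+9=4, 12+14=9
a = 16: 16+9=8, 16+14=13
A + B = {0, 1, 4, 5, 8, 9, 13, 14}, so |A + B| = 8.
Verify: 8 ≥ 6? Yes ✓.

CD lower bound = 6, actual |A + B| = 8.


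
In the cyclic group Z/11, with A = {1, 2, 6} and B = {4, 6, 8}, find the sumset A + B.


Work in Z/11Z: reduce every sum a + b modulo 11.
Enumerate all 9 pairs:
a = 1: 1+4=5, 1+6=7, 1+8=9
a = 2: 2+4=6, 2+6=8, 2+8=10
a = 6: 6+4=10, 6+6=1, 6+8=3
Distinct residues collected: {1, 3, 5, 6, 7, 8, 9, 10}
|A + B| = 8 (out of 11 total residues).

A + B = {1, 3, 5, 6, 7, 8, 9, 10}


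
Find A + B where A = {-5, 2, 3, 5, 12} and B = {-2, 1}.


A + B = {a + b : a ∈ A, b ∈ B}.
Enumerate all |A|·|B| = 5·2 = 10 pairs (a, b) and collect distinct sums.
a = -5: -5+-2=-7, -5+1=-4
a = 2: 2+-2=0, 2+1=3
a = 3: 3+-2=1, 3+1=4
a = 5: 5+-2=3, 5+1=6
a = 12: 12+-2=10, 12+1=13
Collecting distinct sums: A + B = {-7, -4, 0, 1, 3, 4, 6, 10, 13}
|A + B| = 9

A + B = {-7, -4, 0, 1, 3, 4, 6, 10, 13}


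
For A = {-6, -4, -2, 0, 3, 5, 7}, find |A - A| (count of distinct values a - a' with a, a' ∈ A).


A - A = {a - a' : a, a' ∈ A}; |A| = 7.
Bounds: 2|A|-1 ≤ |A - A| ≤ |A|² - |A| + 1, i.e. 13 ≤ |A - A| ≤ 43.
Note: 0 ∈ A - A always (from a - a). The set is symmetric: if d ∈ A - A then -d ∈ A - A.
Enumerate nonzero differences d = a - a' with a > a' (then include -d):
Positive differences: {2, 3, 4, 5, 6, 7, 9, 11, 13}
Full difference set: {0} ∪ (positive diffs) ∪ (negative diffs).
|A - A| = 1 + 2·9 = 19 (matches direct enumeration: 19).

|A - A| = 19


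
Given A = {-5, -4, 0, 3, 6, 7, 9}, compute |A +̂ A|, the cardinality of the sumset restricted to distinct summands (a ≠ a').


Restricted sumset: A +̂ A = {a + a' : a ∈ A, a' ∈ A, a ≠ a'}.
Equivalently, take A + A and drop any sum 2a that is achievable ONLY as a + a for a ∈ A (i.e. sums representable only with equal summands).
Enumerate pairs (a, a') with a < a' (symmetric, so each unordered pair gives one sum; this covers all a ≠ a'):
  -5 + -4 = -9
  -5 + 0 = -5
  -5 + 3 = -2
  -5 + 6 = 1
  -5 + 7 = 2
  -5 + 9 = 4
  -4 + 0 = -4
  -4 + 3 = -1
  -4 + 6 = 2
  -4 + 7 = 3
  -4 + 9 = 5
  0 + 3 = 3
  0 + 6 = 6
  0 + 7 = 7
  0 + 9 = 9
  3 + 6 = 9
  3 + 7 = 10
  3 + 9 = 12
  6 + 7 = 13
  6 + 9 = 15
  7 + 9 = 16
Collected distinct sums: {-9, -5, -4, -2, -1, 1, 2, 3, 4, 5, 6, 7, 9, 10, 12, 13, 15, 16}
|A +̂ A| = 18
(Reference bound: |A +̂ A| ≥ 2|A| - 3 for |A| ≥ 2, with |A| = 7 giving ≥ 11.)

|A +̂ A| = 18


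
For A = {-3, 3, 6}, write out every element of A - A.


A - A = {a - a' : a, a' ∈ A}.
Compute a - a' for each ordered pair (a, a'):
a = -3: -3--3=0, -3-3=-6, -3-6=-9
a = 3: 3--3=6, 3-3=0, 3-6=-3
a = 6: 6--3=9, 6-3=3, 6-6=0
Collecting distinct values (and noting 0 appears from a-a):
A - A = {-9, -6, -3, 0, 3, 6, 9}
|A - A| = 7

A - A = {-9, -6, -3, 0, 3, 6, 9}


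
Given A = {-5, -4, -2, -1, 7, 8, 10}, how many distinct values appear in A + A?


A + A = {a + a' : a, a' ∈ A}; |A| = 7.
General bounds: 2|A| - 1 ≤ |A + A| ≤ |A|(|A|+1)/2, i.e. 13 ≤ |A + A| ≤ 28.
Lower bound 2|A|-1 is attained iff A is an arithmetic progression.
Enumerate sums a + a' for a ≤ a' (symmetric, so this suffices):
a = -5: -5+-5=-10, -5+-4=-9, -5+-2=-7, -5+-1=-6, -5+7=2, -5+8=3, -5+10=5
a = -4: -4+-4=-8, -4+-2=-6, -4+-1=-5, -4+7=3, -4+8=4, -4+10=6
a = -2: -2+-2=-4, -2+-1=-3, -2+7=5, -2+8=6, -2+10=8
a = -1: -1+-1=-2, -1+7=6, -1+8=7, -1+10=9
a = 7: 7+7=14, 7+8=15, 7+10=17
a = 8: 8+8=16, 8+10=18
a = 10: 10+10=20
Distinct sums: {-10, -9, -8, -7, -6, -5, -4, -3, -2, 2, 3, 4, 5, 6, 7, 8, 9, 14, 15, 16, 17, 18, 20}
|A + A| = 23

|A + A| = 23


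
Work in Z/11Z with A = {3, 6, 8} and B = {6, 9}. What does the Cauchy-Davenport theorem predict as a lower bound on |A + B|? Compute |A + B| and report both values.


Cauchy-Davenport: |A + B| ≥ min(p, |A| + |B| - 1) for A, B nonempty in Z/pZ.
|A| = 3, |B| = 2, p = 11.
CD lower bound = min(11, 3 + 2 - 1) = min(11, 4) = 4.
Compute A + B mod 11 directly:
a = 3: 3+6=9, 3+9=1
a = 6: 6+6=1, 6+9=4
a = 8: 8+6=3, 8+9=6
A + B = {1, 3, 4, 6, 9}, so |A + B| = 5.
Verify: 5 ≥ 4? Yes ✓.

CD lower bound = 4, actual |A + B| = 5.


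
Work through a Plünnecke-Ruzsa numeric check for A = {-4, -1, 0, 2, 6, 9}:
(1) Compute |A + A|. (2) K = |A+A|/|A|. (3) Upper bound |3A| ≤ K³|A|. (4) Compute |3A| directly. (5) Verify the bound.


|A| = 6.
Step 1: Compute A + A by enumerating all 36 pairs.
A + A = {-8, -5, -4, -2, -1, 0, 1, 2, 4, 5, 6, 8, 9, 11, 12, 15, 18}, so |A + A| = 17.
Step 2: Doubling constant K = |A + A|/|A| = 17/6 = 17/6 ≈ 2.8333.
Step 3: Plünnecke-Ruzsa gives |3A| ≤ K³·|A| = (2.8333)³ · 6 ≈ 136.4722.
Step 4: Compute 3A = A + A + A directly by enumerating all triples (a,b,c) ∈ A³; |3A| = 31.
Step 5: Check 31 ≤ 136.4722? Yes ✓.

K = 17/6, Plünnecke-Ruzsa bound K³|A| ≈ 136.4722, |3A| = 31, inequality holds.


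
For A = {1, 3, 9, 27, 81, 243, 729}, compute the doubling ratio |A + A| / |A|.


|A| = 7.
Compute A + A by enumerating all 49 pairs.
A + A = {2, 4, 6, 10, 12, 18, 28, 30, 36, 54, 82, 84, 90, 108, 162, 244, 246, 252, 270, 324, 486, 730, 732, 738, 756, 810, 972, 1458}, so |A + A| = 28.
K = |A + A| / |A| = 28/7 = 4/1 ≈ 4.0000.
Reference: AP of size 7 gives K = 13/7 ≈ 1.8571; a fully generic set of size 7 gives K ≈ 4.0000.

|A| = 7, |A + A| = 28, K = 28/7 = 4/1.


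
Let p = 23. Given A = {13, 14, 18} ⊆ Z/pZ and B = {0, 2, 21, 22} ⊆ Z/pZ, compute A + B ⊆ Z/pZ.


Work in Z/23Z: reduce every sum a + b modulo 23.
Enumerate all 12 pairs:
a = 13: 13+0=13, 13+2=15, 13+21=11, 13+22=12
a = 14: 14+0=14, 14+2=16, 14+21=12, 14+22=13
a = 18: 18+0=18, 18+2=20, 18+21=16, 18+22=17
Distinct residues collected: {11, 12, 13, 14, 15, 16, 17, 18, 20}
|A + B| = 9 (out of 23 total residues).

A + B = {11, 12, 13, 14, 15, 16, 17, 18, 20}


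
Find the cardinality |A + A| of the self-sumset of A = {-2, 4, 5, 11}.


A + A = {a + a' : a, a' ∈ A}; |A| = 4.
General bounds: 2|A| - 1 ≤ |A + A| ≤ |A|(|A|+1)/2, i.e. 7 ≤ |A + A| ≤ 10.
Lower bound 2|A|-1 is attained iff A is an arithmetic progression.
Enumerate sums a + a' for a ≤ a' (symmetric, so this suffices):
a = -2: -2+-2=-4, -2+4=2, -2+5=3, -2+11=9
a = 4: 4+4=8, 4+5=9, 4+11=15
a = 5: 5+5=10, 5+11=16
a = 11: 11+11=22
Distinct sums: {-4, 2, 3, 8, 9, 10, 15, 16, 22}
|A + A| = 9

|A + A| = 9


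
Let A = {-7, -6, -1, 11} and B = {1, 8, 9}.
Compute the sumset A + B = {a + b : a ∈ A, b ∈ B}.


A + B = {a + b : a ∈ A, b ∈ B}.
Enumerate all |A|·|B| = 4·3 = 12 pairs (a, b) and collect distinct sums.
a = -7: -7+1=-6, -7+8=1, -7+9=2
a = -6: -6+1=-5, -6+8=2, -6+9=3
a = -1: -1+1=0, -1+8=7, -1+9=8
a = 11: 11+1=12, 11+8=19, 11+9=20
Collecting distinct sums: A + B = {-6, -5, 0, 1, 2, 3, 7, 8, 12, 19, 20}
|A + B| = 11

A + B = {-6, -5, 0, 1, 2, 3, 7, 8, 12, 19, 20}


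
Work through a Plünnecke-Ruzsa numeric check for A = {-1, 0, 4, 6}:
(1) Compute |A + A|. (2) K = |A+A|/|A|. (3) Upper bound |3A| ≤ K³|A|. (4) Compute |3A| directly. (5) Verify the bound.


|A| = 4.
Step 1: Compute A + A by enumerating all 16 pairs.
A + A = {-2, -1, 0, 3, 4, 5, 6, 8, 10, 12}, so |A + A| = 10.
Step 2: Doubling constant K = |A + A|/|A| = 10/4 = 10/4 ≈ 2.5000.
Step 3: Plünnecke-Ruzsa gives |3A| ≤ K³·|A| = (2.5000)³ · 4 ≈ 62.5000.
Step 4: Compute 3A = A + A + A directly by enumerating all triples (a,b,c) ∈ A³; |3A| = 18.
Step 5: Check 18 ≤ 62.5000? Yes ✓.

K = 10/4, Plünnecke-Ruzsa bound K³|A| ≈ 62.5000, |3A| = 18, inequality holds.


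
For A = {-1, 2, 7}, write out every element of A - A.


A - A = {a - a' : a, a' ∈ A}.
Compute a - a' for each ordered pair (a, a'):
a = -1: -1--1=0, -1-2=-3, -1-7=-8
a = 2: 2--1=3, 2-2=0, 2-7=-5
a = 7: 7--1=8, 7-2=5, 7-7=0
Collecting distinct values (and noting 0 appears from a-a):
A - A = {-8, -5, -3, 0, 3, 5, 8}
|A - A| = 7

A - A = {-8, -5, -3, 0, 3, 5, 8}


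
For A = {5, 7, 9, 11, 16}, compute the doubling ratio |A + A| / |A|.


|A| = 5.
Compute A + A by enumerating all 25 pairs.
A + A = {10, 12, 14, 16, 18, 20, 21, 22, 23, 25, 27, 32}, so |A + A| = 12.
K = |A + A| / |A| = 12/5 (already in lowest terms) ≈ 2.4000.
Reference: AP of size 5 gives K = 9/5 ≈ 1.8000; a fully generic set of size 5 gives K ≈ 3.0000.

|A| = 5, |A + A| = 12, K = 12/5.


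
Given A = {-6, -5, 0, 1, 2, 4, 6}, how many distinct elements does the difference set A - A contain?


A - A = {a - a' : a, a' ∈ A}; |A| = 7.
Bounds: 2|A|-1 ≤ |A - A| ≤ |A|² - |A| + 1, i.e. 13 ≤ |A - A| ≤ 43.
Note: 0 ∈ A - A always (from a - a). The set is symmetric: if d ∈ A - A then -d ∈ A - A.
Enumerate nonzero differences d = a - a' with a > a' (then include -d):
Positive differences: {1, 2, 3, 4, 5, 6, 7, 8, 9, 10, 11, 12}
Full difference set: {0} ∪ (positive diffs) ∪ (negative diffs).
|A - A| = 1 + 2·12 = 25 (matches direct enumeration: 25).

|A - A| = 25


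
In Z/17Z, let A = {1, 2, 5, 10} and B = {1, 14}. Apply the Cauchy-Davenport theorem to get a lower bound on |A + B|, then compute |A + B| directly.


Cauchy-Davenport: |A + B| ≥ min(p, |A| + |B| - 1) for A, B nonempty in Z/pZ.
|A| = 4, |B| = 2, p = 17.
CD lower bound = min(17, 4 + 2 - 1) = min(17, 5) = 5.
Compute A + B mod 17 directly:
a = 1: 1+1=2, 1+14=15
a = 2: 2+1=3, 2+14=16
a = 5: 5+1=6, 5+14=2
a = 10: 10+1=11, 10+14=7
A + B = {2, 3, 6, 7, 11, 15, 16}, so |A + B| = 7.
Verify: 7 ≥ 5? Yes ✓.

CD lower bound = 5, actual |A + B| = 7.


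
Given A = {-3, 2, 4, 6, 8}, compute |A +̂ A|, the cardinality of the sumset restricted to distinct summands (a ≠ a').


Restricted sumset: A +̂ A = {a + a' : a ∈ A, a' ∈ A, a ≠ a'}.
Equivalently, take A + A and drop any sum 2a that is achievable ONLY as a + a for a ∈ A (i.e. sums representable only with equal summands).
Enumerate pairs (a, a') with a < a' (symmetric, so each unordered pair gives one sum; this covers all a ≠ a'):
  -3 + 2 = -1
  -3 + 4 = 1
  -3 + 6 = 3
  -3 + 8 = 5
  2 + 4 = 6
  2 + 6 = 8
  2 + 8 = 10
  4 + 6 = 10
  4 + 8 = 12
  6 + 8 = 14
Collected distinct sums: {-1, 1, 3, 5, 6, 8, 10, 12, 14}
|A +̂ A| = 9
(Reference bound: |A +̂ A| ≥ 2|A| - 3 for |A| ≥ 2, with |A| = 5 giving ≥ 7.)

|A +̂ A| = 9


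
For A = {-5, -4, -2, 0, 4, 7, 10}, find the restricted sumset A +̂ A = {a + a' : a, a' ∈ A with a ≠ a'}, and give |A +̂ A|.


Restricted sumset: A +̂ A = {a + a' : a ∈ A, a' ∈ A, a ≠ a'}.
Equivalently, take A + A and drop any sum 2a that is achievable ONLY as a + a for a ∈ A (i.e. sums representable only with equal summands).
Enumerate pairs (a, a') with a < a' (symmetric, so each unordered pair gives one sum; this covers all a ≠ a'):
  -5 + -4 = -9
  -5 + -2 = -7
  -5 + 0 = -5
  -5 + 4 = -1
  -5 + 7 = 2
  -5 + 10 = 5
  -4 + -2 = -6
  -4 + 0 = -4
  -4 + 4 = 0
  -4 + 7 = 3
  -4 + 10 = 6
  -2 + 0 = -2
  -2 + 4 = 2
  -2 + 7 = 5
  -2 + 10 = 8
  0 + 4 = 4
  0 + 7 = 7
  0 + 10 = 10
  4 + 7 = 11
  4 + 10 = 14
  7 + 10 = 17
Collected distinct sums: {-9, -7, -6, -5, -4, -2, -1, 0, 2, 3, 4, 5, 6, 7, 8, 10, 11, 14, 17}
|A +̂ A| = 19
(Reference bound: |A +̂ A| ≥ 2|A| - 3 for |A| ≥ 2, with |A| = 7 giving ≥ 11.)

|A +̂ A| = 19


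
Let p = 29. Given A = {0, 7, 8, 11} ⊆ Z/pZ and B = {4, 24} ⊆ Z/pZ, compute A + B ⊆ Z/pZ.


Work in Z/29Z: reduce every sum a + b modulo 29.
Enumerate all 8 pairs:
a = 0: 0+4=4, 0+24=24
a = 7: 7+4=11, 7+24=2
a = 8: 8+4=12, 8+24=3
a = 11: 11+4=15, 11+24=6
Distinct residues collected: {2, 3, 4, 6, 11, 12, 15, 24}
|A + B| = 8 (out of 29 total residues).

A + B = {2, 3, 4, 6, 11, 12, 15, 24}


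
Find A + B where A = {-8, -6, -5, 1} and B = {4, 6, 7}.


A + B = {a + b : a ∈ A, b ∈ B}.
Enumerate all |A|·|B| = 4·3 = 12 pairs (a, b) and collect distinct sums.
a = -8: -8+4=-4, -8+6=-2, -8+7=-1
a = -6: -6+4=-2, -6+6=0, -6+7=1
a = -5: -5+4=-1, -5+6=1, -5+7=2
a = 1: 1+4=5, 1+6=7, 1+7=8
Collecting distinct sums: A + B = {-4, -2, -1, 0, 1, 2, 5, 7, 8}
|A + B| = 9

A + B = {-4, -2, -1, 0, 1, 2, 5, 7, 8}


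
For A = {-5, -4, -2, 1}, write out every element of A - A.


A - A = {a - a' : a, a' ∈ A}.
Compute a - a' for each ordered pair (a, a'):
a = -5: -5--5=0, -5--4=-1, -5--2=-3, -5-1=-6
a = -4: -4--5=1, -4--4=0, -4--2=-2, -4-1=-5
a = -2: -2--5=3, -2--4=2, -2--2=0, -2-1=-3
a = 1: 1--5=6, 1--4=5, 1--2=3, 1-1=0
Collecting distinct values (and noting 0 appears from a-a):
A - A = {-6, -5, -3, -2, -1, 0, 1, 2, 3, 5, 6}
|A - A| = 11

A - A = {-6, -5, -3, -2, -1, 0, 1, 2, 3, 5, 6}


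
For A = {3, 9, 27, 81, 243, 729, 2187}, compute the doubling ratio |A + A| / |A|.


|A| = 7.
Compute A + A by enumerating all 49 pairs.
A + A = {6, 12, 18, 30, 36, 54, 84, 90, 108, 162, 246, 252, 270, 324, 486, 732, 738, 756, 810, 972, 1458, 2190, 2196, 2214, 2268, 2430, 2916, 4374}, so |A + A| = 28.
K = |A + A| / |A| = 28/7 = 4/1 ≈ 4.0000.
Reference: AP of size 7 gives K = 13/7 ≈ 1.8571; a fully generic set of size 7 gives K ≈ 4.0000.

|A| = 7, |A + A| = 28, K = 28/7 = 4/1.


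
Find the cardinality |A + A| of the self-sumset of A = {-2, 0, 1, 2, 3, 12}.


A + A = {a + a' : a, a' ∈ A}; |A| = 6.
General bounds: 2|A| - 1 ≤ |A + A| ≤ |A|(|A|+1)/2, i.e. 11 ≤ |A + A| ≤ 21.
Lower bound 2|A|-1 is attained iff A is an arithmetic progression.
Enumerate sums a + a' for a ≤ a' (symmetric, so this suffices):
a = -2: -2+-2=-4, -2+0=-2, -2+1=-1, -2+2=0, -2+3=1, -2+12=10
a = 0: 0+0=0, 0+1=1, 0+2=2, 0+3=3, 0+12=12
a = 1: 1+1=2, 1+2=3, 1+3=4, 1+12=13
a = 2: 2+2=4, 2+3=5, 2+12=14
a = 3: 3+3=6, 3+12=15
a = 12: 12+12=24
Distinct sums: {-4, -2, -1, 0, 1, 2, 3, 4, 5, 6, 10, 12, 13, 14, 15, 24}
|A + A| = 16

|A + A| = 16


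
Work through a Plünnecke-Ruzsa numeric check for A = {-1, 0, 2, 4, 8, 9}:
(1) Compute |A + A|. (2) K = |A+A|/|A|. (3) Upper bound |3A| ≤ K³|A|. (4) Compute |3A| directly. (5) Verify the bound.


|A| = 6.
Step 1: Compute A + A by enumerating all 36 pairs.
A + A = {-2, -1, 0, 1, 2, 3, 4, 6, 7, 8, 9, 10, 11, 12, 13, 16, 17, 18}, so |A + A| = 18.
Step 2: Doubling constant K = |A + A|/|A| = 18/6 = 18/6 ≈ 3.0000.
Step 3: Plünnecke-Ruzsa gives |3A| ≤ K³·|A| = (3.0000)³ · 6 ≈ 162.0000.
Step 4: Compute 3A = A + A + A directly by enumerating all triples (a,b,c) ∈ A³; |3A| = 30.
Step 5: Check 30 ≤ 162.0000? Yes ✓.

K = 18/6, Plünnecke-Ruzsa bound K³|A| ≈ 162.0000, |3A| = 30, inequality holds.


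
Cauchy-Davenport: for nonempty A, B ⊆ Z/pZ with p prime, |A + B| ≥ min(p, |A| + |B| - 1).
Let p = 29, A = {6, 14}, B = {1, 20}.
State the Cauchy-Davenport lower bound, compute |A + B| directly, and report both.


Cauchy-Davenport: |A + B| ≥ min(p, |A| + |B| - 1) for A, B nonempty in Z/pZ.
|A| = 2, |B| = 2, p = 29.
CD lower bound = min(29, 2 + 2 - 1) = min(29, 3) = 3.
Compute A + B mod 29 directly:
a = 6: 6+1=7, 6+20=26
a = 14: 14+1=15, 14+20=5
A + B = {5, 7, 15, 26}, so |A + B| = 4.
Verify: 4 ≥ 3? Yes ✓.

CD lower bound = 3, actual |A + B| = 4.


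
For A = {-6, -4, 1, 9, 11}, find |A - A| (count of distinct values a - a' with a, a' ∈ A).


A - A = {a - a' : a, a' ∈ A}; |A| = 5.
Bounds: 2|A|-1 ≤ |A - A| ≤ |A|² - |A| + 1, i.e. 9 ≤ |A - A| ≤ 21.
Note: 0 ∈ A - A always (from a - a). The set is symmetric: if d ∈ A - A then -d ∈ A - A.
Enumerate nonzero differences d = a - a' with a > a' (then include -d):
Positive differences: {2, 5, 7, 8, 10, 13, 15, 17}
Full difference set: {0} ∪ (positive diffs) ∪ (negative diffs).
|A - A| = 1 + 2·8 = 17 (matches direct enumeration: 17).

|A - A| = 17


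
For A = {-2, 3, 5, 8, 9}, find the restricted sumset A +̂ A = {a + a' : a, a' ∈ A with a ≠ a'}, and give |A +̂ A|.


Restricted sumset: A +̂ A = {a + a' : a ∈ A, a' ∈ A, a ≠ a'}.
Equivalently, take A + A and drop any sum 2a that is achievable ONLY as a + a for a ∈ A (i.e. sums representable only with equal summands).
Enumerate pairs (a, a') with a < a' (symmetric, so each unordered pair gives one sum; this covers all a ≠ a'):
  -2 + 3 = 1
  -2 + 5 = 3
  -2 + 8 = 6
  -2 + 9 = 7
  3 + 5 = 8
  3 + 8 = 11
  3 + 9 = 12
  5 + 8 = 13
  5 + 9 = 14
  8 + 9 = 17
Collected distinct sums: {1, 3, 6, 7, 8, 11, 12, 13, 14, 17}
|A +̂ A| = 10
(Reference bound: |A +̂ A| ≥ 2|A| - 3 for |A| ≥ 2, with |A| = 5 giving ≥ 7.)

|A +̂ A| = 10


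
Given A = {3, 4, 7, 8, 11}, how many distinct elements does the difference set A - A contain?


A - A = {a - a' : a, a' ∈ A}; |A| = 5.
Bounds: 2|A|-1 ≤ |A - A| ≤ |A|² - |A| + 1, i.e. 9 ≤ |A - A| ≤ 21.
Note: 0 ∈ A - A always (from a - a). The set is symmetric: if d ∈ A - A then -d ∈ A - A.
Enumerate nonzero differences d = a - a' with a > a' (then include -d):
Positive differences: {1, 3, 4, 5, 7, 8}
Full difference set: {0} ∪ (positive diffs) ∪ (negative diffs).
|A - A| = 1 + 2·6 = 13 (matches direct enumeration: 13).

|A - A| = 13


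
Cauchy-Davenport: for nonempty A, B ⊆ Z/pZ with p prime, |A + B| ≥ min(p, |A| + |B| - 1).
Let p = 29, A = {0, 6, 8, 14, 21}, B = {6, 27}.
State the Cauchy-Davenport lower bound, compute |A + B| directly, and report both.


Cauchy-Davenport: |A + B| ≥ min(p, |A| + |B| - 1) for A, B nonempty in Z/pZ.
|A| = 5, |B| = 2, p = 29.
CD lower bound = min(29, 5 + 2 - 1) = min(29, 6) = 6.
Compute A + B mod 29 directly:
a = 0: 0+6=6, 0+27=27
a = 6: 6+6=12, 6+27=4
a = 8: 8+6=14, 8+27=6
a = 14: 14+6=20, 14+27=12
a = 21: 21+6=27, 21+27=19
A + B = {4, 6, 12, 14, 19, 20, 27}, so |A + B| = 7.
Verify: 7 ≥ 6? Yes ✓.

CD lower bound = 6, actual |A + B| = 7.


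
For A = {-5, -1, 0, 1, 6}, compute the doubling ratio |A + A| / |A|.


|A| = 5.
Compute A + A by enumerating all 25 pairs.
A + A = {-10, -6, -5, -4, -2, -1, 0, 1, 2, 5, 6, 7, 12}, so |A + A| = 13.
K = |A + A| / |A| = 13/5 (already in lowest terms) ≈ 2.6000.
Reference: AP of size 5 gives K = 9/5 ≈ 1.8000; a fully generic set of size 5 gives K ≈ 3.0000.

|A| = 5, |A + A| = 13, K = 13/5.


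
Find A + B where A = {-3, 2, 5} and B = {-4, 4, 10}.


A + B = {a + b : a ∈ A, b ∈ B}.
Enumerate all |A|·|B| = 3·3 = 9 pairs (a, b) and collect distinct sums.
a = -3: -3+-4=-7, -3+4=1, -3+10=7
a = 2: 2+-4=-2, 2+4=6, 2+10=12
a = 5: 5+-4=1, 5+4=9, 5+10=15
Collecting distinct sums: A + B = {-7, -2, 1, 6, 7, 9, 12, 15}
|A + B| = 8

A + B = {-7, -2, 1, 6, 7, 9, 12, 15}


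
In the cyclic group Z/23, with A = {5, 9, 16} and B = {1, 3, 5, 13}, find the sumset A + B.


Work in Z/23Z: reduce every sum a + b modulo 23.
Enumerate all 12 pairs:
a = 5: 5+1=6, 5+3=8, 5+5=10, 5+13=18
a = 9: 9+1=10, 9+3=12, 9+5=14, 9+13=22
a = 16: 16+1=17, 16+3=19, 16+5=21, 16+13=6
Distinct residues collected: {6, 8, 10, 12, 14, 17, 18, 19, 21, 22}
|A + B| = 10 (out of 23 total residues).

A + B = {6, 8, 10, 12, 14, 17, 18, 19, 21, 22}


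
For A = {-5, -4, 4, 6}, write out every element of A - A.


A - A = {a - a' : a, a' ∈ A}.
Compute a - a' for each ordered pair (a, a'):
a = -5: -5--5=0, -5--4=-1, -5-4=-9, -5-6=-11
a = -4: -4--5=1, -4--4=0, -4-4=-8, -4-6=-10
a = 4: 4--5=9, 4--4=8, 4-4=0, 4-6=-2
a = 6: 6--5=11, 6--4=10, 6-4=2, 6-6=0
Collecting distinct values (and noting 0 appears from a-a):
A - A = {-11, -10, -9, -8, -2, -1, 0, 1, 2, 8, 9, 10, 11}
|A - A| = 13

A - A = {-11, -10, -9, -8, -2, -1, 0, 1, 2, 8, 9, 10, 11}


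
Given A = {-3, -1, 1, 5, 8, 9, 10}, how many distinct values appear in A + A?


A + A = {a + a' : a, a' ∈ A}; |A| = 7.
General bounds: 2|A| - 1 ≤ |A + A| ≤ |A|(|A|+1)/2, i.e. 13 ≤ |A + A| ≤ 28.
Lower bound 2|A|-1 is attained iff A is an arithmetic progression.
Enumerate sums a + a' for a ≤ a' (symmetric, so this suffices):
a = -3: -3+-3=-6, -3+-1=-4, -3+1=-2, -3+5=2, -3+8=5, -3+9=6, -3+10=7
a = -1: -1+-1=-2, -1+1=0, -1+5=4, -1+8=7, -1+9=8, -1+10=9
a = 1: 1+1=2, 1+5=6, 1+8=9, 1+9=10, 1+10=11
a = 5: 5+5=10, 5+8=13, 5+9=14, 5+10=15
a = 8: 8+8=16, 8+9=17, 8+10=18
a = 9: 9+9=18, 9+10=19
a = 10: 10+10=20
Distinct sums: {-6, -4, -2, 0, 2, 4, 5, 6, 7, 8, 9, 10, 11, 13, 14, 15, 16, 17, 18, 19, 20}
|A + A| = 21

|A + A| = 21


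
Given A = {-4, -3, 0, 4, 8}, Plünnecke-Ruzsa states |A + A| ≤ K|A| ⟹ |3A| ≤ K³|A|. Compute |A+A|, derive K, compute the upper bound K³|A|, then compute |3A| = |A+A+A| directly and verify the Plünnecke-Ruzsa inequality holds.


|A| = 5.
Step 1: Compute A + A by enumerating all 25 pairs.
A + A = {-8, -7, -6, -4, -3, 0, 1, 4, 5, 8, 12, 16}, so |A + A| = 12.
Step 2: Doubling constant K = |A + A|/|A| = 12/5 = 12/5 ≈ 2.4000.
Step 3: Plünnecke-Ruzsa gives |3A| ≤ K³·|A| = (2.4000)³ · 5 ≈ 69.1200.
Step 4: Compute 3A = A + A + A directly by enumerating all triples (a,b,c) ∈ A³; |3A| = 22.
Step 5: Check 22 ≤ 69.1200? Yes ✓.

K = 12/5, Plünnecke-Ruzsa bound K³|A| ≈ 69.1200, |3A| = 22, inequality holds.


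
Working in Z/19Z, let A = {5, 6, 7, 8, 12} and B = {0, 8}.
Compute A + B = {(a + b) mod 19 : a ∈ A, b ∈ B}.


Work in Z/19Z: reduce every sum a + b modulo 19.
Enumerate all 10 pairs:
a = 5: 5+0=5, 5+8=13
a = 6: 6+0=6, 6+8=14
a = 7: 7+0=7, 7+8=15
a = 8: 8+0=8, 8+8=16
a = 12: 12+0=12, 12+8=1
Distinct residues collected: {1, 5, 6, 7, 8, 12, 13, 14, 15, 16}
|A + B| = 10 (out of 19 total residues).

A + B = {1, 5, 6, 7, 8, 12, 13, 14, 15, 16}


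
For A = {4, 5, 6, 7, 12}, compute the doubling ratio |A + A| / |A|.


|A| = 5.
Compute A + A by enumerating all 25 pairs.
A + A = {8, 9, 10, 11, 12, 13, 14, 16, 17, 18, 19, 24}, so |A + A| = 12.
K = |A + A| / |A| = 12/5 (already in lowest terms) ≈ 2.4000.
Reference: AP of size 5 gives K = 9/5 ≈ 1.8000; a fully generic set of size 5 gives K ≈ 3.0000.

|A| = 5, |A + A| = 12, K = 12/5.


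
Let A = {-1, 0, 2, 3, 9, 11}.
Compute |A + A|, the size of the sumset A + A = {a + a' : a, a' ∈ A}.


A + A = {a + a' : a, a' ∈ A}; |A| = 6.
General bounds: 2|A| - 1 ≤ |A + A| ≤ |A|(|A|+1)/2, i.e. 11 ≤ |A + A| ≤ 21.
Lower bound 2|A|-1 is attained iff A is an arithmetic progression.
Enumerate sums a + a' for a ≤ a' (symmetric, so this suffices):
a = -1: -1+-1=-2, -1+0=-1, -1+2=1, -1+3=2, -1+9=8, -1+11=10
a = 0: 0+0=0, 0+2=2, 0+3=3, 0+9=9, 0+11=11
a = 2: 2+2=4, 2+3=5, 2+9=11, 2+11=13
a = 3: 3+3=6, 3+9=12, 3+11=14
a = 9: 9+9=18, 9+11=20
a = 11: 11+11=22
Distinct sums: {-2, -1, 0, 1, 2, 3, 4, 5, 6, 8, 9, 10, 11, 12, 13, 14, 18, 20, 22}
|A + A| = 19

|A + A| = 19


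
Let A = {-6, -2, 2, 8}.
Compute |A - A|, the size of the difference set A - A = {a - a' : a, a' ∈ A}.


A - A = {a - a' : a, a' ∈ A}; |A| = 4.
Bounds: 2|A|-1 ≤ |A - A| ≤ |A|² - |A| + 1, i.e. 7 ≤ |A - A| ≤ 13.
Note: 0 ∈ A - A always (from a - a). The set is symmetric: if d ∈ A - A then -d ∈ A - A.
Enumerate nonzero differences d = a - a' with a > a' (then include -d):
Positive differences: {4, 6, 8, 10, 14}
Full difference set: {0} ∪ (positive diffs) ∪ (negative diffs).
|A - A| = 1 + 2·5 = 11 (matches direct enumeration: 11).

|A - A| = 11


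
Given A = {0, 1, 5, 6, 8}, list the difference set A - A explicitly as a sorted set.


A - A = {a - a' : a, a' ∈ A}.
Compute a - a' for each ordered pair (a, a'):
a = 0: 0-0=0, 0-1=-1, 0-5=-5, 0-6=-6, 0-8=-8
a = 1: 1-0=1, 1-1=0, 1-5=-4, 1-6=-5, 1-8=-7
a = 5: 5-0=5, 5-1=4, 5-5=0, 5-6=-1, 5-8=-3
a = 6: 6-0=6, 6-1=5, 6-5=1, 6-6=0, 6-8=-2
a = 8: 8-0=8, 8-1=7, 8-5=3, 8-6=2, 8-8=0
Collecting distinct values (and noting 0 appears from a-a):
A - A = {-8, -7, -6, -5, -4, -3, -2, -1, 0, 1, 2, 3, 4, 5, 6, 7, 8}
|A - A| = 17

A - A = {-8, -7, -6, -5, -4, -3, -2, -1, 0, 1, 2, 3, 4, 5, 6, 7, 8}


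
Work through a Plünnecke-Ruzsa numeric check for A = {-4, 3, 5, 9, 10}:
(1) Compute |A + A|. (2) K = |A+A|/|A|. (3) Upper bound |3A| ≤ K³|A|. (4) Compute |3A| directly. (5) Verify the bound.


|A| = 5.
Step 1: Compute A + A by enumerating all 25 pairs.
A + A = {-8, -1, 1, 5, 6, 8, 10, 12, 13, 14, 15, 18, 19, 20}, so |A + A| = 14.
Step 2: Doubling constant K = |A + A|/|A| = 14/5 = 14/5 ≈ 2.8000.
Step 3: Plünnecke-Ruzsa gives |3A| ≤ K³·|A| = (2.8000)³ · 5 ≈ 109.7600.
Step 4: Compute 3A = A + A + A directly by enumerating all triples (a,b,c) ∈ A³; |3A| = 28.
Step 5: Check 28 ≤ 109.7600? Yes ✓.

K = 14/5, Plünnecke-Ruzsa bound K³|A| ≈ 109.7600, |3A| = 28, inequality holds.


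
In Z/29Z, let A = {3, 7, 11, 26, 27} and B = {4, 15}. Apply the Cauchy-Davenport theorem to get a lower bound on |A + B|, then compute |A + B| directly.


Cauchy-Davenport: |A + B| ≥ min(p, |A| + |B| - 1) for A, B nonempty in Z/pZ.
|A| = 5, |B| = 2, p = 29.
CD lower bound = min(29, 5 + 2 - 1) = min(29, 6) = 6.
Compute A + B mod 29 directly:
a = 3: 3+4=7, 3+15=18
a = 7: 7+4=11, 7+15=22
a = 11: 11+4=15, 11+15=26
a = 26: 26+4=1, 26+15=12
a = 27: 27+4=2, 27+15=13
A + B = {1, 2, 7, 11, 12, 13, 15, 18, 22, 26}, so |A + B| = 10.
Verify: 10 ≥ 6? Yes ✓.

CD lower bound = 6, actual |A + B| = 10.


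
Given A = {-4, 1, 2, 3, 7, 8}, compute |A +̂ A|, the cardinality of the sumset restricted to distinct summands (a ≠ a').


Restricted sumset: A +̂ A = {a + a' : a ∈ A, a' ∈ A, a ≠ a'}.
Equivalently, take A + A and drop any sum 2a that is achievable ONLY as a + a for a ∈ A (i.e. sums representable only with equal summands).
Enumerate pairs (a, a') with a < a' (symmetric, so each unordered pair gives one sum; this covers all a ≠ a'):
  -4 + 1 = -3
  -4 + 2 = -2
  -4 + 3 = -1
  -4 + 7 = 3
  -4 + 8 = 4
  1 + 2 = 3
  1 + 3 = 4
  1 + 7 = 8
  1 + 8 = 9
  2 + 3 = 5
  2 + 7 = 9
  2 + 8 = 10
  3 + 7 = 10
  3 + 8 = 11
  7 + 8 = 15
Collected distinct sums: {-3, -2, -1, 3, 4, 5, 8, 9, 10, 11, 15}
|A +̂ A| = 11
(Reference bound: |A +̂ A| ≥ 2|A| - 3 for |A| ≥ 2, with |A| = 6 giving ≥ 9.)

|A +̂ A| = 11


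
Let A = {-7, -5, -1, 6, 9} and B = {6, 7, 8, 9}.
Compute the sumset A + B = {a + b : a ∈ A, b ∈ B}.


A + B = {a + b : a ∈ A, b ∈ B}.
Enumerate all |A|·|B| = 5·4 = 20 pairs (a, b) and collect distinct sums.
a = -7: -7+6=-1, -7+7=0, -7+8=1, -7+9=2
a = -5: -5+6=1, -5+7=2, -5+8=3, -5+9=4
a = -1: -1+6=5, -1+7=6, -1+8=7, -1+9=8
a = 6: 6+6=12, 6+7=13, 6+8=14, 6+9=15
a = 9: 9+6=15, 9+7=16, 9+8=17, 9+9=18
Collecting distinct sums: A + B = {-1, 0, 1, 2, 3, 4, 5, 6, 7, 8, 12, 13, 14, 15, 16, 17, 18}
|A + B| = 17

A + B = {-1, 0, 1, 2, 3, 4, 5, 6, 7, 8, 12, 13, 14, 15, 16, 17, 18}


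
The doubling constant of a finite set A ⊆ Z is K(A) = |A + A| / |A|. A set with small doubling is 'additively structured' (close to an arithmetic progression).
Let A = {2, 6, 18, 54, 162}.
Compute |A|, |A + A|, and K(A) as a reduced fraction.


|A| = 5.
Compute A + A by enumerating all 25 pairs.
A + A = {4, 8, 12, 20, 24, 36, 56, 60, 72, 108, 164, 168, 180, 216, 324}, so |A + A| = 15.
K = |A + A| / |A| = 15/5 = 3/1 ≈ 3.0000.
Reference: AP of size 5 gives K = 9/5 ≈ 1.8000; a fully generic set of size 5 gives K ≈ 3.0000.

|A| = 5, |A + A| = 15, K = 15/5 = 3/1.


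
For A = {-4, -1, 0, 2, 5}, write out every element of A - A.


A - A = {a - a' : a, a' ∈ A}.
Compute a - a' for each ordered pair (a, a'):
a = -4: -4--4=0, -4--1=-3, -4-0=-4, -4-2=-6, -4-5=-9
a = -1: -1--4=3, -1--1=0, -1-0=-1, -1-2=-3, -1-5=-6
a = 0: 0--4=4, 0--1=1, 0-0=0, 0-2=-2, 0-5=-5
a = 2: 2--4=6, 2--1=3, 2-0=2, 2-2=0, 2-5=-3
a = 5: 5--4=9, 5--1=6, 5-0=5, 5-2=3, 5-5=0
Collecting distinct values (and noting 0 appears from a-a):
A - A = {-9, -6, -5, -4, -3, -2, -1, 0, 1, 2, 3, 4, 5, 6, 9}
|A - A| = 15

A - A = {-9, -6, -5, -4, -3, -2, -1, 0, 1, 2, 3, 4, 5, 6, 9}


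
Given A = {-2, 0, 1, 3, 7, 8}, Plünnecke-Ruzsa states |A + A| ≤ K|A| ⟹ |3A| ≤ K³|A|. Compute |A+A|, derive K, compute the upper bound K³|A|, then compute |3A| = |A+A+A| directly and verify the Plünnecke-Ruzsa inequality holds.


|A| = 6.
Step 1: Compute A + A by enumerating all 36 pairs.
A + A = {-4, -2, -1, 0, 1, 2, 3, 4, 5, 6, 7, 8, 9, 10, 11, 14, 15, 16}, so |A + A| = 18.
Step 2: Doubling constant K = |A + A|/|A| = 18/6 = 18/6 ≈ 3.0000.
Step 3: Plünnecke-Ruzsa gives |3A| ≤ K³·|A| = (3.0000)³ · 6 ≈ 162.0000.
Step 4: Compute 3A = A + A + A directly by enumerating all triples (a,b,c) ∈ A³; |3A| = 29.
Step 5: Check 29 ≤ 162.0000? Yes ✓.

K = 18/6, Plünnecke-Ruzsa bound K³|A| ≈ 162.0000, |3A| = 29, inequality holds.


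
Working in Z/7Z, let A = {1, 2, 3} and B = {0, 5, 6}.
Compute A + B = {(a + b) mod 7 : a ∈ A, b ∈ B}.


Work in Z/7Z: reduce every sum a + b modulo 7.
Enumerate all 9 pairs:
a = 1: 1+0=1, 1+5=6, 1+6=0
a = 2: 2+0=2, 2+5=0, 2+6=1
a = 3: 3+0=3, 3+5=1, 3+6=2
Distinct residues collected: {0, 1, 2, 3, 6}
|A + B| = 5 (out of 7 total residues).

A + B = {0, 1, 2, 3, 6}


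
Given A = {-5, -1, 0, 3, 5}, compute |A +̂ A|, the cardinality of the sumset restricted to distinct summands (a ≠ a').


Restricted sumset: A +̂ A = {a + a' : a ∈ A, a' ∈ A, a ≠ a'}.
Equivalently, take A + A and drop any sum 2a that is achievable ONLY as a + a for a ∈ A (i.e. sums representable only with equal summands).
Enumerate pairs (a, a') with a < a' (symmetric, so each unordered pair gives one sum; this covers all a ≠ a'):
  -5 + -1 = -6
  -5 + 0 = -5
  -5 + 3 = -2
  -5 + 5 = 0
  -1 + 0 = -1
  -1 + 3 = 2
  -1 + 5 = 4
  0 + 3 = 3
  0 + 5 = 5
  3 + 5 = 8
Collected distinct sums: {-6, -5, -2, -1, 0, 2, 3, 4, 5, 8}
|A +̂ A| = 10
(Reference bound: |A +̂ A| ≥ 2|A| - 3 for |A| ≥ 2, with |A| = 5 giving ≥ 7.)

|A +̂ A| = 10


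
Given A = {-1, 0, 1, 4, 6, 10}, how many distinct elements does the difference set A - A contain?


A - A = {a - a' : a, a' ∈ A}; |A| = 6.
Bounds: 2|A|-1 ≤ |A - A| ≤ |A|² - |A| + 1, i.e. 11 ≤ |A - A| ≤ 31.
Note: 0 ∈ A - A always (from a - a). The set is symmetric: if d ∈ A - A then -d ∈ A - A.
Enumerate nonzero differences d = a - a' with a > a' (then include -d):
Positive differences: {1, 2, 3, 4, 5, 6, 7, 9, 10, 11}
Full difference set: {0} ∪ (positive diffs) ∪ (negative diffs).
|A - A| = 1 + 2·10 = 21 (matches direct enumeration: 21).

|A - A| = 21


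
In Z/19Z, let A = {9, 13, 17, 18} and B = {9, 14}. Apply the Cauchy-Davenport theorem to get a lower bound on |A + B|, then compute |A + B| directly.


Cauchy-Davenport: |A + B| ≥ min(p, |A| + |B| - 1) for A, B nonempty in Z/pZ.
|A| = 4, |B| = 2, p = 19.
CD lower bound = min(19, 4 + 2 - 1) = min(19, 5) = 5.
Compute A + B mod 19 directly:
a = 9: 9+9=18, 9+14=4
a = 13: 13+9=3, 13+14=8
a = 17: 17+9=7, 17+14=12
a = 18: 18+9=8, 18+14=13
A + B = {3, 4, 7, 8, 12, 13, 18}, so |A + B| = 7.
Verify: 7 ≥ 5? Yes ✓.

CD lower bound = 5, actual |A + B| = 7.
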